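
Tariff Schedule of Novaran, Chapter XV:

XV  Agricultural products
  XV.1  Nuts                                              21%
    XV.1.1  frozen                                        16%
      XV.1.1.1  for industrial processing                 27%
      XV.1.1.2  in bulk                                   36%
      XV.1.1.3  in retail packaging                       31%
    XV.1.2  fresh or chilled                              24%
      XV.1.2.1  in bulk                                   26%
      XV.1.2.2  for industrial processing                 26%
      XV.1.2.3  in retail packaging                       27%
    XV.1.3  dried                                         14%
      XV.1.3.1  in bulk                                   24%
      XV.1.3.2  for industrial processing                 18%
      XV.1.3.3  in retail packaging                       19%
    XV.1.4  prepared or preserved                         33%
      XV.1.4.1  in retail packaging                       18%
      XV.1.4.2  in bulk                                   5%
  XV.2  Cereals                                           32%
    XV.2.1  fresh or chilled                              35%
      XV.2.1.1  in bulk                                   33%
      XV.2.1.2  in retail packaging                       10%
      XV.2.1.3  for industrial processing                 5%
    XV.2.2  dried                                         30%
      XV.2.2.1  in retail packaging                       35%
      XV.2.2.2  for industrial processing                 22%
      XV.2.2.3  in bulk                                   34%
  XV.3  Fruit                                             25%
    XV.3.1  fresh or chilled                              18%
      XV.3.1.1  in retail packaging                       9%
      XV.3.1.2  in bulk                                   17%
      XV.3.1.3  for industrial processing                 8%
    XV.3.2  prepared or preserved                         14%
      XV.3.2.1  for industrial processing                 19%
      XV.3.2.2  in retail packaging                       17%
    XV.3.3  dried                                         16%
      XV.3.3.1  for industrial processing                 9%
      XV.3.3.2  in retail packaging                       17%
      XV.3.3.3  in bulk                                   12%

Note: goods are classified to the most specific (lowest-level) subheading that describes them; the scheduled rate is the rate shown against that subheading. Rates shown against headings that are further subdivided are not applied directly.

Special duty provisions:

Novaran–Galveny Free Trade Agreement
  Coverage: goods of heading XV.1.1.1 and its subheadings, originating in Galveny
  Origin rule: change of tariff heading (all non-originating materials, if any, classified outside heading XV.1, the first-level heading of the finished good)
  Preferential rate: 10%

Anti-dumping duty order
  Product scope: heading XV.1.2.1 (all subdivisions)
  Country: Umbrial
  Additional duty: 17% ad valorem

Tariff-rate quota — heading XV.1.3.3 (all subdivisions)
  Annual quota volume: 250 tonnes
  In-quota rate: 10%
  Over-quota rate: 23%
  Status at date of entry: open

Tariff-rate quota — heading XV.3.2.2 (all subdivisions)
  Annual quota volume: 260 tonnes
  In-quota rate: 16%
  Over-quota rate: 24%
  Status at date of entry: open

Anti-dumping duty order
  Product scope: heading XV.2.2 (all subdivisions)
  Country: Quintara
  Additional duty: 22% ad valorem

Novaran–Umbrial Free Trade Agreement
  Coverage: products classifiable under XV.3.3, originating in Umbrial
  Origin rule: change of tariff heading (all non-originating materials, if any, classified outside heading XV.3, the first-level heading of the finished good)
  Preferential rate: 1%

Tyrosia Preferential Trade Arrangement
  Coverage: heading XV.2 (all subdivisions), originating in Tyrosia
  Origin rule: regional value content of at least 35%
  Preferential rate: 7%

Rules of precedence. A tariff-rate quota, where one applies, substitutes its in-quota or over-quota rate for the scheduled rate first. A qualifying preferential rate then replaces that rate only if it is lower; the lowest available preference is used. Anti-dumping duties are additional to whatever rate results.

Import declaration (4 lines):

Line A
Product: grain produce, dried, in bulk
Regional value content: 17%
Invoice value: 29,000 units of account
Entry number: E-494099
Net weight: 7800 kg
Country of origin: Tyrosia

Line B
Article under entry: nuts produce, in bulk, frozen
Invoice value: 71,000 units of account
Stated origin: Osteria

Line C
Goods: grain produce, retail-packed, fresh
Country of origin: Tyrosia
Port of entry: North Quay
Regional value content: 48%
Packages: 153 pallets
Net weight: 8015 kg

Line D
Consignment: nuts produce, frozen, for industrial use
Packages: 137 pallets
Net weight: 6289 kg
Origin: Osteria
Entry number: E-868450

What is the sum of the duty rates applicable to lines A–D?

104%

Line A: grain → XV.2; dried → XV.2.2; in bulk → XV.2.2.3. Scheduled 34%. Tyrosia agreement on XV.2: RVC < 35%. → 34%.
Line B: nuts → XV.1; frozen → XV.1.1; in bulk → XV.1.1.2. Scheduled 36%. No special measure applies. → 36%.
Line C: grain → XV.2; fresh → XV.2.1; retail-packed → XV.2.1.2. Scheduled 10%. Tyrosia agreement on XV.2: RVC ≥ 35% → 7% available; preferential 7%. → 7%.
Line D: nuts → XV.1; frozen → XV.1.1; for industrial use → XV.1.1.1. Scheduled 27%. No special measure applies. → 27%.
Sum: 34% + 36% + 7% + 27% = 104%.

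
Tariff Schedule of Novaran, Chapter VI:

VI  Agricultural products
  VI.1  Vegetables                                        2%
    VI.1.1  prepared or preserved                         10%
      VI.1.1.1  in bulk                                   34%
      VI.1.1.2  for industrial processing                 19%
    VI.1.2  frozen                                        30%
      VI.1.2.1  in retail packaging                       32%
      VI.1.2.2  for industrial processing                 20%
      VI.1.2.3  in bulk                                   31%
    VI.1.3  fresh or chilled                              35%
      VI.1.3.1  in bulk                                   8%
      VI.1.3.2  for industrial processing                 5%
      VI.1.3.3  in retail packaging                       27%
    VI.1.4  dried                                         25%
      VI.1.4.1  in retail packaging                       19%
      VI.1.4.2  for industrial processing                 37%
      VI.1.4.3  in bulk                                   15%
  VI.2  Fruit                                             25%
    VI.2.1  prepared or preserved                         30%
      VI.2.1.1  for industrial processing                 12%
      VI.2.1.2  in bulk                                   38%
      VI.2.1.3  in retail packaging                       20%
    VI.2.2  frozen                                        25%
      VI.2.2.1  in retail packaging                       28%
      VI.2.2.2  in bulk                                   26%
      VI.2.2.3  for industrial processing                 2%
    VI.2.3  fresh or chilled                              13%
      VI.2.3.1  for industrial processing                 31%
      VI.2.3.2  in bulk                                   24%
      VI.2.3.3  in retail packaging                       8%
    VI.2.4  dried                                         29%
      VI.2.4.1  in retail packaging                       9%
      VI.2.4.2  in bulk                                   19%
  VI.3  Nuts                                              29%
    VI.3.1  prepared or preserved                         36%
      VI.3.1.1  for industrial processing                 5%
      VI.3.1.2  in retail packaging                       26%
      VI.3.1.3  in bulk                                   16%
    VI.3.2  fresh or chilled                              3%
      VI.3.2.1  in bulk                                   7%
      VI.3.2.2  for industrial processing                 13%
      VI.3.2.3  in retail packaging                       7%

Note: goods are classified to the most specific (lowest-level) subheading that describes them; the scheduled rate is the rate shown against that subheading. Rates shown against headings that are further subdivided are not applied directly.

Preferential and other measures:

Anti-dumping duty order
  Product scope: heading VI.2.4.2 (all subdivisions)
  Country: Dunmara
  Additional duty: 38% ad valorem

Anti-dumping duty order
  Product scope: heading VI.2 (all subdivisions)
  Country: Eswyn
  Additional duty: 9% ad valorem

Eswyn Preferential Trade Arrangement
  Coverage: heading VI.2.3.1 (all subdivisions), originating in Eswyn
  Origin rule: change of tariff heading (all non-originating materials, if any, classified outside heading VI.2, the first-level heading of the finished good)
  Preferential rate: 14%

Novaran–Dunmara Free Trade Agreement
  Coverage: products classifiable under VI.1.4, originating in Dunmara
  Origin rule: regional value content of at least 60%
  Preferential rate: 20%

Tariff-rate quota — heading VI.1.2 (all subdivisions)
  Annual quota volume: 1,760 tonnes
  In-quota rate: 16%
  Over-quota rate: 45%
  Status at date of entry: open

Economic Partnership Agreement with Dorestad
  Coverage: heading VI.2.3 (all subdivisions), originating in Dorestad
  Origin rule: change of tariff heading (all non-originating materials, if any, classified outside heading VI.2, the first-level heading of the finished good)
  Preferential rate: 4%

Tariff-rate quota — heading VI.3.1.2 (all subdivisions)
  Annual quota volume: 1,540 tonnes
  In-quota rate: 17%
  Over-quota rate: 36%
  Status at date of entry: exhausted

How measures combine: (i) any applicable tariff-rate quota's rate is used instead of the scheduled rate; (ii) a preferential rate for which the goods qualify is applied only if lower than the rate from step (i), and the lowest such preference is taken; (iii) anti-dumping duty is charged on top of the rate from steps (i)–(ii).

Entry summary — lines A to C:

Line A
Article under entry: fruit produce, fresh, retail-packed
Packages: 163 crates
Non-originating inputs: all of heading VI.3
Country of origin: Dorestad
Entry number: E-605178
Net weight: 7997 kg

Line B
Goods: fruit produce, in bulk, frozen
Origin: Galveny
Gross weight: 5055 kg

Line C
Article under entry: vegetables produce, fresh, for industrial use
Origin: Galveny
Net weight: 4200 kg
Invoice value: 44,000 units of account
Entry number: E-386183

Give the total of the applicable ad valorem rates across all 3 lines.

35%

Line A: fruit → VI.2; fresh → VI.2.3; retail-packed → VI.2.3.3. Scheduled 8%. Dorestad agreement on VI.2.3: CTH met → 4% available; preferential 4%. → 4%.
Line B: fruit → VI.2; frozen → VI.2.2; in bulk → VI.2.2.2. Scheduled 26%. No special measure applies. → 26%.
Line C: vegetables → VI.1; fresh → VI.1.3; for industrial use → VI.1.3.2. Scheduled 5%. No special measure applies. → 5%.
Sum: 4% + 26% + 5% = 35%.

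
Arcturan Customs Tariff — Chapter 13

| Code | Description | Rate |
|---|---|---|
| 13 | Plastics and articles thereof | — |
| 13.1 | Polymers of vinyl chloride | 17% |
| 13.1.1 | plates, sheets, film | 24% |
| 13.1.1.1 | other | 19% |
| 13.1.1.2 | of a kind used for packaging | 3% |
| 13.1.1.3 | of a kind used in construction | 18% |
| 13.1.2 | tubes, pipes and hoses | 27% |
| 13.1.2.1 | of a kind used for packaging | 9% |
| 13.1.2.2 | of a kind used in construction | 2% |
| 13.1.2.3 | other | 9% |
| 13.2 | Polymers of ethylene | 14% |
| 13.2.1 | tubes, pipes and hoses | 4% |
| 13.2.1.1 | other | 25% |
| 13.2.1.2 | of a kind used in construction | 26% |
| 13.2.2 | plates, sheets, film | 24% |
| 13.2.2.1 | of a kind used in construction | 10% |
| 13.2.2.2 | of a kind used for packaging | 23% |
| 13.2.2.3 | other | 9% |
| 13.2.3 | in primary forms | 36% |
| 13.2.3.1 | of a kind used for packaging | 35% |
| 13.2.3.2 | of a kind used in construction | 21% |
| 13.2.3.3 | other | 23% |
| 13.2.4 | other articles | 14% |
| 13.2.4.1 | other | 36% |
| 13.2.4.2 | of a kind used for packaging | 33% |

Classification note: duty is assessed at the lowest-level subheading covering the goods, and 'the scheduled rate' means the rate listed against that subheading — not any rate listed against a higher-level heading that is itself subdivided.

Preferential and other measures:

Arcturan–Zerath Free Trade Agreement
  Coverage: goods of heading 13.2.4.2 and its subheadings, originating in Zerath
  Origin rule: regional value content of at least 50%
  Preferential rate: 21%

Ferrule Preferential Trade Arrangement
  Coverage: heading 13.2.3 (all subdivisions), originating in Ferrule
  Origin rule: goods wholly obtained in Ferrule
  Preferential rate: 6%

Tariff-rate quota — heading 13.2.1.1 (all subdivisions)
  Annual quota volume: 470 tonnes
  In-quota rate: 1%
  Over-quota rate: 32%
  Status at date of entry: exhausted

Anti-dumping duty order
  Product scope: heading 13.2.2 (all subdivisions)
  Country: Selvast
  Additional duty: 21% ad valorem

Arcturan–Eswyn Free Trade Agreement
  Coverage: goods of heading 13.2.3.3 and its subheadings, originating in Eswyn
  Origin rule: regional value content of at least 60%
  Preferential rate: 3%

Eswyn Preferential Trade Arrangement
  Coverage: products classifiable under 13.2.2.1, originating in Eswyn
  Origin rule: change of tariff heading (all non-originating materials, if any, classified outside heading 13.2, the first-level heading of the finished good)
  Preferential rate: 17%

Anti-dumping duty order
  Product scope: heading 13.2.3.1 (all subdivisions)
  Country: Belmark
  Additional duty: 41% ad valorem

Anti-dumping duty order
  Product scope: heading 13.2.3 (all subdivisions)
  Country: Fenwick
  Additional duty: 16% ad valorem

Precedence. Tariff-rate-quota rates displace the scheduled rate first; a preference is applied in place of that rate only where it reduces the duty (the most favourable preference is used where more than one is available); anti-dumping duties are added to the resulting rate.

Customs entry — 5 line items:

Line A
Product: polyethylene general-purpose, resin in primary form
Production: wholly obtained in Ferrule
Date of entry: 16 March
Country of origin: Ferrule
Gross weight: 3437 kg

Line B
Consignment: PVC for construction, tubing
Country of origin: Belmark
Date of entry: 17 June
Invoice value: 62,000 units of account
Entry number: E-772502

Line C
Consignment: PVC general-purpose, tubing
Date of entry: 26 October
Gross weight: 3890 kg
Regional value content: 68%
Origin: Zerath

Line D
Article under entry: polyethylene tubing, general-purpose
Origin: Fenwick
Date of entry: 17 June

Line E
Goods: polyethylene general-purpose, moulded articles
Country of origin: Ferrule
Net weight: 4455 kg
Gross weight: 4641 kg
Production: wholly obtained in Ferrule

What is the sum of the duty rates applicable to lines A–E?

Line A: polyethylene → 13.2; resin in primary form → 13.2.3; general-purpose → 13.2.3.3. Scheduled 23%. Ferrule agreement on 13.2.3: wholly obtained → 6% available; preferential 6%. → 6%.
Line B: PVC → 13.1; tubing → 13.1.2; for construction → 13.1.2.2. Scheduled 2%. No special measure applies. → 2%.
Line C: PVC → 13.1; tubing → 13.1.2; general-purpose → 13.1.2.3. Scheduled 9%. Zerath agreement on 13.2.4.2: 13.1.2.3 not covered. → 9%.
Line D: polyethylene → 13.2; tubing → 13.2.1; general-purpose → 13.2.1.1. Scheduled 25%. quota on 13.2.1.1 exhausted → over-quota 32%. → 32%.
Line E: polyethylene → 13.2; moulded articles → 13.2.4; general-purpose → 13.2.4.1. Scheduled 36%. Ferrule agreement on 13.2.3: 13.2.4.1 not covered. → 36%.
Sum: 6% + 2% + 9% + 32% + 36% = 85%.

85%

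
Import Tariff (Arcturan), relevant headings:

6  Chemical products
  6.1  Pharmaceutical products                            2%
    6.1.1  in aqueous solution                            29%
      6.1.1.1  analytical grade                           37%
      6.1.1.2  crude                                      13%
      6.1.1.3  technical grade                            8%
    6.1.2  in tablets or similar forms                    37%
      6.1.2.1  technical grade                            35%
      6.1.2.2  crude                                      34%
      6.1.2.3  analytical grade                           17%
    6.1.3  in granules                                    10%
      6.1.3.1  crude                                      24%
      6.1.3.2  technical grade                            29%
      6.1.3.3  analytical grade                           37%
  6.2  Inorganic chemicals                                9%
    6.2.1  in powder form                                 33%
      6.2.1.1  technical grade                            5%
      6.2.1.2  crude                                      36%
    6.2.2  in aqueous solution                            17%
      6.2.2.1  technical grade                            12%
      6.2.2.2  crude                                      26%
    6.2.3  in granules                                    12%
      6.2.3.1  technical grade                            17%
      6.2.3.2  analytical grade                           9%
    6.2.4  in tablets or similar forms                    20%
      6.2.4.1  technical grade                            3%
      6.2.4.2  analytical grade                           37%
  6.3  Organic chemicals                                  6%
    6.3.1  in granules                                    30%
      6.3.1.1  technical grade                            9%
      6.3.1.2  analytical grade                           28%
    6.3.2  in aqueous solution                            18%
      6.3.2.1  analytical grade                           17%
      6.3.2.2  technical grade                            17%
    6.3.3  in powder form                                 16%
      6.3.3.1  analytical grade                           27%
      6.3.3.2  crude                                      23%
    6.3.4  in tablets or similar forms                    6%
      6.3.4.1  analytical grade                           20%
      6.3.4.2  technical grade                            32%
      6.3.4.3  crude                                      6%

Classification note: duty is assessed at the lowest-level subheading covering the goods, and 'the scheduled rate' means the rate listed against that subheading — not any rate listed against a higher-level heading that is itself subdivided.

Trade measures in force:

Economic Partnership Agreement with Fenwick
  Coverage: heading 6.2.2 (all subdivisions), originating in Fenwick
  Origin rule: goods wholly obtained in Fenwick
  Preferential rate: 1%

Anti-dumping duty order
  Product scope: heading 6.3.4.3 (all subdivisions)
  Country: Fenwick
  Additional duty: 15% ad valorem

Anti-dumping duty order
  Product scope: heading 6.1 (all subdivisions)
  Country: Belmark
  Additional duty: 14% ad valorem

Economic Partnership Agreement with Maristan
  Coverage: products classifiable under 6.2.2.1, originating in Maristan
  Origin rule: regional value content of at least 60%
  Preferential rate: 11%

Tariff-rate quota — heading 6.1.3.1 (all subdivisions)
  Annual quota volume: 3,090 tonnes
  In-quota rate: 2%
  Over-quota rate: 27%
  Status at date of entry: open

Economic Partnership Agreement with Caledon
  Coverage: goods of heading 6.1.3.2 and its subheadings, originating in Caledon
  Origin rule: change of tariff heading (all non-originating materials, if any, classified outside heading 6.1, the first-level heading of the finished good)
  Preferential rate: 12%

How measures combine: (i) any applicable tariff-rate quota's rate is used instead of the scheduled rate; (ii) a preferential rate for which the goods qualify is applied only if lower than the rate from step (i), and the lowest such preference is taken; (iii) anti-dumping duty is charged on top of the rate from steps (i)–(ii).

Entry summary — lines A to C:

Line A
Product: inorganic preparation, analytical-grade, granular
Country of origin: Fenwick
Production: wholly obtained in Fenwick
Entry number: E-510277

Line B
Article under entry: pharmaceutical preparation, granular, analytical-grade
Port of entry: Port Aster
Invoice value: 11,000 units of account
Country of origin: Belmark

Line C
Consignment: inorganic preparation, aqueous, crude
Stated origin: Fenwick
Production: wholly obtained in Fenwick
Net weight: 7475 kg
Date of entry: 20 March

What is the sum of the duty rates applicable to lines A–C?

Line A: inorganic → 6.2; granular → 6.2.3; analytical-grade → 6.2.3.2. Scheduled 9%. Fenwick agreement on 6.2.2: 6.2.3.2 not covered. → 9%.
Line B: pharmaceutical → 6.1; granular → 6.1.3; analytical-grade → 6.1.3.3. Scheduled 37%. anti-dumping (Belmark, 6.1): +14%; total 37% + 14% = 51%. → 51%.
Line C: inorganic → 6.2; aqueous → 6.2.2; crude → 6.2.2.2. Scheduled 26%. Fenwick agreement on 6.2.2: wholly obtained → 1% available; preferential 1%. → 1%.
Sum: 9% + 51% + 1% = 61%.

61%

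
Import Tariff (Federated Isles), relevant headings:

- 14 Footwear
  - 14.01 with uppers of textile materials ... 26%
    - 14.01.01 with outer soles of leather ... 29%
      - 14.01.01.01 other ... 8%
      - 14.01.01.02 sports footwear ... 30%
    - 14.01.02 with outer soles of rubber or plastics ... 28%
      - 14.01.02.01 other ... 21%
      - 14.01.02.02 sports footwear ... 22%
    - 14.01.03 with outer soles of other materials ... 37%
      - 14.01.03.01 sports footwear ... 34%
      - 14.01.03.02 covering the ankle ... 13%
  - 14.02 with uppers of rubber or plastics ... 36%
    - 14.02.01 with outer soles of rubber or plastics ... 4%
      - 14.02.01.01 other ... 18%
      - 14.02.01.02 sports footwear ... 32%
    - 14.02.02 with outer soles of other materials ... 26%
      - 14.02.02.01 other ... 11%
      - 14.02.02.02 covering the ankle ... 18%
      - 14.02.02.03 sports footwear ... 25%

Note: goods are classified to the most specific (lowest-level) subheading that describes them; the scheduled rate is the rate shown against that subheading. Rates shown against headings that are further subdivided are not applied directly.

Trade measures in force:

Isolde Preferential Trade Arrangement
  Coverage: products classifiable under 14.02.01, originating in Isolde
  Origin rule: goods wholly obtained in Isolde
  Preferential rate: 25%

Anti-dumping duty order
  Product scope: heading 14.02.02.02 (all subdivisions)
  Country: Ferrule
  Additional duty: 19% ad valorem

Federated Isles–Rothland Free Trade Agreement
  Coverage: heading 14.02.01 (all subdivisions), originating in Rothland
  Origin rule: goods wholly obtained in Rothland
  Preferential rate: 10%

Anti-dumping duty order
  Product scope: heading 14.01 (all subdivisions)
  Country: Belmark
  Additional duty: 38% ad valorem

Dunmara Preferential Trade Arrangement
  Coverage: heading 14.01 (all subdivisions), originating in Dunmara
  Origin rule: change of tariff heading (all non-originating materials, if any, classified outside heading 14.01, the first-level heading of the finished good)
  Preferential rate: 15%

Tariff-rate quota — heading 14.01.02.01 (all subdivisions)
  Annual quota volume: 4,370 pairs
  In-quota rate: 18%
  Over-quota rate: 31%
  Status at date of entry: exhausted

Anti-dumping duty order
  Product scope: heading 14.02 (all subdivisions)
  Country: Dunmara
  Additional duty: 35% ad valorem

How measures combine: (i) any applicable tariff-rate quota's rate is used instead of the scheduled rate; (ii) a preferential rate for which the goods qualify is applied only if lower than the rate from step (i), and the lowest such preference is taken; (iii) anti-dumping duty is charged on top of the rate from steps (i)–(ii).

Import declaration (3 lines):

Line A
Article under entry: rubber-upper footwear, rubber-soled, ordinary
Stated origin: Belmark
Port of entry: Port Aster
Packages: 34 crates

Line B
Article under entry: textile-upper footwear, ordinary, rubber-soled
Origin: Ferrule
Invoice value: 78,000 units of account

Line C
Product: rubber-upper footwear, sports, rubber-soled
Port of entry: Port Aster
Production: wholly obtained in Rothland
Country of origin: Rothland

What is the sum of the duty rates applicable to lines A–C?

59%

Line A: rubber-upper → 14.02; rubber-soled → 14.02.01; ordinary → 14.02.01.01. Scheduled 18%. No special measure applies. → 18%.
Line B: textile-upper → 14.01; rubber-soled → 14.01.02; ordinary → 14.01.02.01. Scheduled 21%. quota on 14.01.02.01 exhausted → over-quota 31%. → 31%.
Line C: rubber-upper → 14.02; rubber-soled → 14.02.01; sports → 14.02.01.02. Scheduled 32%. Rothland agreement on 14.02.01: wholly obtained → 10% available; preferential 10%. → 10%.
Sum: 18% + 31% + 10% = 59%.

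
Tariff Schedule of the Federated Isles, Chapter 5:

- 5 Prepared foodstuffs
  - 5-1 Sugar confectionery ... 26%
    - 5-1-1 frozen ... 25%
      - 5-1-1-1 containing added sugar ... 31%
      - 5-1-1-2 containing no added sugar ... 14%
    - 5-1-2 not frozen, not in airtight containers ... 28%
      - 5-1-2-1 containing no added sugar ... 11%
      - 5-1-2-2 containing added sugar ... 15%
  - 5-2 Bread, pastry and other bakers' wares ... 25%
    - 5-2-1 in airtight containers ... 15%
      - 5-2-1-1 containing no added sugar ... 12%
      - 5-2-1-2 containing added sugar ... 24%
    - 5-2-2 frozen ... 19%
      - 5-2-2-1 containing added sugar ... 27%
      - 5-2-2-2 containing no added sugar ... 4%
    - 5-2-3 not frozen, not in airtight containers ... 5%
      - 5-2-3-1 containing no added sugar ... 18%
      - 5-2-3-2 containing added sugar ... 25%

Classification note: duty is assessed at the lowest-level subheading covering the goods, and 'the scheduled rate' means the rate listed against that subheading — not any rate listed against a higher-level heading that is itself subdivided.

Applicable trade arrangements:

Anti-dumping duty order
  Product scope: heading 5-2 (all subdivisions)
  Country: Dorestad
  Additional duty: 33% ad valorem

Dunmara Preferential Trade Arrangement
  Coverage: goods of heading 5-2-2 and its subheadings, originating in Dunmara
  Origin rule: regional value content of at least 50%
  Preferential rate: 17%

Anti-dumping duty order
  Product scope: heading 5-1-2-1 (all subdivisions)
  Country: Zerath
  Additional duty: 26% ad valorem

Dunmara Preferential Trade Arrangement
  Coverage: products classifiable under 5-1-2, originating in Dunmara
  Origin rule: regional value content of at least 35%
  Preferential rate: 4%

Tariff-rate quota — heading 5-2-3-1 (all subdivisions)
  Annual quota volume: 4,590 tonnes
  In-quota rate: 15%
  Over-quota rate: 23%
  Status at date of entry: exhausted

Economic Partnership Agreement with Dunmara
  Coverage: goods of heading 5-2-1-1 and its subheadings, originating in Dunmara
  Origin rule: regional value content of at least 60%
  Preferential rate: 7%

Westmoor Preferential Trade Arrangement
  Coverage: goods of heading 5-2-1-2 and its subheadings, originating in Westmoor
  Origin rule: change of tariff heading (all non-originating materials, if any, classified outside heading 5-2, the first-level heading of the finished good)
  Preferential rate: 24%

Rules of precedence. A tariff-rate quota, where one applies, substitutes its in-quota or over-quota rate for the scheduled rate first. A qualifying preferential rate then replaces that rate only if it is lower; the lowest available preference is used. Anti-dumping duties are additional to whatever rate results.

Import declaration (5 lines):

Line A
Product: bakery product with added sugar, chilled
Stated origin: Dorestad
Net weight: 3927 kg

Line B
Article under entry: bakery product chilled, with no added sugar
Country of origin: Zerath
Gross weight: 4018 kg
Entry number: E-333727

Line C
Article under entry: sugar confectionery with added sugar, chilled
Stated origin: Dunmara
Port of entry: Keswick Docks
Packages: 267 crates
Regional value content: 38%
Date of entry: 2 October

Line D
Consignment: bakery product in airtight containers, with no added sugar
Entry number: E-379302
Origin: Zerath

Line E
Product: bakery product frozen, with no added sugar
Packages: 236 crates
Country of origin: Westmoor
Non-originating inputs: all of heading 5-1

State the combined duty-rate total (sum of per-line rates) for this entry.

101%

Line A: bakery product → 5-2; chilled → 5-2-3; with added sugar → 5-2-3-2. Scheduled 25%. anti-dumping (Dorestad, 5-2): +33%; total 25% + 33% = 58%. → 58%.
Line B: bakery product → 5-2; chilled → 5-2-3; with no added sugar → 5-2-3-1. Scheduled 18%. quota on 5-2-3-1 exhausted → over-quota 23%. → 23%.
Line C: sugar confectionery → 5-1; chilled → 5-1-2; with added sugar → 5-1-2-2. Scheduled 15%. Dunmara agreement on 5-2-2: 5-1-2-2 not covered; Dunmara agreement on 5-1-2: RVC ≥ 35% → 4% available; Dunmara agreement on 5-2-1-1: 5-1-2-2 not covered; preferential 4%. → 4%.
Line D: bakery product → 5-2; in airtight containers → 5-2-1; with no added sugar → 5-2-1-1. Scheduled 12%. No special measure applies. → 12%.
Line E: bakery product → 5-2; frozen → 5-2-2; with no added sugar → 5-2-2-2. Scheduled 4%. Westmoor agreement on 5-2-1-2: 5-2-2-2 not covered. → 4%.
Sum: 58% + 23% + 4% + 12% + 4% = 101%.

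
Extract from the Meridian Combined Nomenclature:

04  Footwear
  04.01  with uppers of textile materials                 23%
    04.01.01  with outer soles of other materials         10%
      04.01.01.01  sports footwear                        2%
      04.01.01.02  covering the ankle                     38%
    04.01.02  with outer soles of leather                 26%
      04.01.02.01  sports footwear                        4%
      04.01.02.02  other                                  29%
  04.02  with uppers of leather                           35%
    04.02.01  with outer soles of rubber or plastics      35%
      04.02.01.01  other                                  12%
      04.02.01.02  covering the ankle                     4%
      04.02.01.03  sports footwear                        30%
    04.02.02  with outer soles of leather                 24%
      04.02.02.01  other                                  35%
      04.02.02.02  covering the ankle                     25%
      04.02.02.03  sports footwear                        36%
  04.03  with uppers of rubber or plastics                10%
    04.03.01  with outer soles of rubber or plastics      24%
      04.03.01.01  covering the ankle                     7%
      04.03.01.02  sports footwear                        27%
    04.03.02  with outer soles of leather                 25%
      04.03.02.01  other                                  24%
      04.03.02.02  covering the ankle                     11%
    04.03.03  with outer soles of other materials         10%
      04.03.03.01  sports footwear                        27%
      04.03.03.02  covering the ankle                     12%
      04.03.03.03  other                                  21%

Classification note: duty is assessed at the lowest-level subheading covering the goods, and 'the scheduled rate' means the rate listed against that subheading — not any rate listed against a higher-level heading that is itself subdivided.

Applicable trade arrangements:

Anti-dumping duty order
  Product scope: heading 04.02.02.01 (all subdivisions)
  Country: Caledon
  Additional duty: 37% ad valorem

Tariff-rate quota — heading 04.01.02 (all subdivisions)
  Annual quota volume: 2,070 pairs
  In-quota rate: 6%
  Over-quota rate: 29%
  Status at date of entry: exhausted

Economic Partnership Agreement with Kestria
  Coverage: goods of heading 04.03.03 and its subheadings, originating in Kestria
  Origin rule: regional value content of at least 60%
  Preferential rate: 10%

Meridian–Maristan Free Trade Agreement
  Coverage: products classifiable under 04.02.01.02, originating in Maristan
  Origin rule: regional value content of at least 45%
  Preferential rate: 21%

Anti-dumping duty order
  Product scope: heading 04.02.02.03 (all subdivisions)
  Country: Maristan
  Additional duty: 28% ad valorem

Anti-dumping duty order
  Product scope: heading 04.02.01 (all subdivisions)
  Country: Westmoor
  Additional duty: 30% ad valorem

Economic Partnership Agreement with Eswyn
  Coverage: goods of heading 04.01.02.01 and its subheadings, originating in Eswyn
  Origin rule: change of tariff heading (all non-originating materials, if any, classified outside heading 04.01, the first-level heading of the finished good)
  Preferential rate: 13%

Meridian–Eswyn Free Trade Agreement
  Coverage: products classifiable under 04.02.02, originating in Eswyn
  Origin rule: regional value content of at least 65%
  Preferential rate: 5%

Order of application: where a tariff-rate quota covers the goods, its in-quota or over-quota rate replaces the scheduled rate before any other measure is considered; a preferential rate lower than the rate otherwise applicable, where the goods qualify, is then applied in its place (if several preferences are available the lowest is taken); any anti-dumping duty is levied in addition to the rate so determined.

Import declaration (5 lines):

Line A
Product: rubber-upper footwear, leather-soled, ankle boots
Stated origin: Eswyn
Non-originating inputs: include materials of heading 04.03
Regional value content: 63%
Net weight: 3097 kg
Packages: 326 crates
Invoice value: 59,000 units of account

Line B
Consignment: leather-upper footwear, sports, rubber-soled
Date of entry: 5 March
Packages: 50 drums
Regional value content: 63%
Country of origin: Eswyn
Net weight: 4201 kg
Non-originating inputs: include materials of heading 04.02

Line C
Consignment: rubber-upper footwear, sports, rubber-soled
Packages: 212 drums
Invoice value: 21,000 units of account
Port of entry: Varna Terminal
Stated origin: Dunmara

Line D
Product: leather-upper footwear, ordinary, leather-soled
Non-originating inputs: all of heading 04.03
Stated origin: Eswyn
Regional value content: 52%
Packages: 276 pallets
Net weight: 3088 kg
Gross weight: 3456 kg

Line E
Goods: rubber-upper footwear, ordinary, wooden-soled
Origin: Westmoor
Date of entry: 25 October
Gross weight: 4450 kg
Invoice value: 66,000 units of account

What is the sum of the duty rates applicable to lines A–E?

Line A: rubber-upper → 04.03; leather-soled → 04.03.02; ankle boots → 04.03.02.02. Scheduled 11%. Eswyn agreement on 04.01.02.01: 04.03.02.02 not covered; Eswyn agreement on 04.02.02: 04.03.02.02 not covered. → 11%.
Line B: leather-upper → 04.02; rubber-soled → 04.02.01; sports → 04.02.01.03. Scheduled 30%. Eswyn agreement on 04.01.02.01: 04.02.01.03 not covered; Eswyn agreement on 04.02.02: 04.02.01.03 not covered. → 30%.
Line C: rubber-upper → 04.03; rubber-soled → 04.03.01; sports → 04.03.01.02. Scheduled 27%. No special measure applies. → 27%.
Line D: leather-upper → 04.02; leather-soled → 04.02.02; ordinary → 04.02.02.01. Scheduled 35%. Eswyn agreement on 04.01.02.01: 04.02.02.01 not covered; Eswyn agreement on 04.02.02: RVC < 65%. → 35%.
Line E: rubber-upper → 04.03; wooden-soled → 04.03.03; ordinary → 04.03.03.03. Scheduled 21%. No special measure applies. → 21%.
Sum: 11% + 30% + 27% + 35% + 21% = 124%.

124%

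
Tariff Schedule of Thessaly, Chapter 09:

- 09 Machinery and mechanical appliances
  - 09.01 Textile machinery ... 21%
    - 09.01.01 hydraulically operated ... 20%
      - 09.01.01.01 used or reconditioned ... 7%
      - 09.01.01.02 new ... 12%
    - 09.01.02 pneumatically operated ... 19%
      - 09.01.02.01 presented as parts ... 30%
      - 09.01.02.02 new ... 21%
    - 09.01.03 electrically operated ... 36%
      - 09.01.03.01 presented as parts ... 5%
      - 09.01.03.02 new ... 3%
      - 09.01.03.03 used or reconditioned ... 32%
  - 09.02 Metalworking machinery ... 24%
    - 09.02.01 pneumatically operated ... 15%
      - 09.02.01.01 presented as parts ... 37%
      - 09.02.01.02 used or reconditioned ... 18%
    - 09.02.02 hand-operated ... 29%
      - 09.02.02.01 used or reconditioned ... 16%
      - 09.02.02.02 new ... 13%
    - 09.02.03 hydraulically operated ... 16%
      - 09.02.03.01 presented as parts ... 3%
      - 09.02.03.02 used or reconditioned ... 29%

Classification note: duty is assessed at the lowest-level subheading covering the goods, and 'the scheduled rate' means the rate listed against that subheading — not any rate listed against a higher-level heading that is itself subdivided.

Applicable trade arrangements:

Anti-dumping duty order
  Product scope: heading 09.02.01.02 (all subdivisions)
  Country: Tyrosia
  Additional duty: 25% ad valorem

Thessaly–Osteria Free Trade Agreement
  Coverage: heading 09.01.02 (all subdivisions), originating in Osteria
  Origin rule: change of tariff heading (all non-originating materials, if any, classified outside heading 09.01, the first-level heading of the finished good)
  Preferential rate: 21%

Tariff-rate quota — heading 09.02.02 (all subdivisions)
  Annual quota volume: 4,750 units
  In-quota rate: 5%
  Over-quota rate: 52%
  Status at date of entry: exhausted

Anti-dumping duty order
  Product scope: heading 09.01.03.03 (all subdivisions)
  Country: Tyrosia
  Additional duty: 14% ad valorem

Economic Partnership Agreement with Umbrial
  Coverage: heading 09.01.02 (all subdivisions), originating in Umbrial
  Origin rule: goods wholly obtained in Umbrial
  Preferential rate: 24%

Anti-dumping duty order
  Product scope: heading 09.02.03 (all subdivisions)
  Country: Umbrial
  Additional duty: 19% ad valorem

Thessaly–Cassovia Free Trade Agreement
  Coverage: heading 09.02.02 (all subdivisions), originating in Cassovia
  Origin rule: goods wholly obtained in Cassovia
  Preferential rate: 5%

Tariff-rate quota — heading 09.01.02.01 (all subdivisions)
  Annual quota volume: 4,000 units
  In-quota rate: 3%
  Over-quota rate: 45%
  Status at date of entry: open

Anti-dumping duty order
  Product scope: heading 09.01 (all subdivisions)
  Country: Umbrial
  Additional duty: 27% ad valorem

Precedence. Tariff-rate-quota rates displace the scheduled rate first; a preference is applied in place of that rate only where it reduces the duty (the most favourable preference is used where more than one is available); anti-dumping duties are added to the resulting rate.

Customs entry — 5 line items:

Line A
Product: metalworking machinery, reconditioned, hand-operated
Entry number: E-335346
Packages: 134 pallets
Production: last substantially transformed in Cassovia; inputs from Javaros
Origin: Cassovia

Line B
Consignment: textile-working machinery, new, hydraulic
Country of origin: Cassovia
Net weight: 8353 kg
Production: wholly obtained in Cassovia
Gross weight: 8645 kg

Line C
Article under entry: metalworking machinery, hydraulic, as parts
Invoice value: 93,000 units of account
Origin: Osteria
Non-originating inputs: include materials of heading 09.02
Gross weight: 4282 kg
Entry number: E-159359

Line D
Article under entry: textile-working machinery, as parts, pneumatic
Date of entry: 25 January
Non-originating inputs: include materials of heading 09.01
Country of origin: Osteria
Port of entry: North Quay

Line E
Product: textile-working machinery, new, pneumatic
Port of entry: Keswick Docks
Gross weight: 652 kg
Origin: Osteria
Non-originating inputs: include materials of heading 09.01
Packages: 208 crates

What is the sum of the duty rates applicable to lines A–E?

Line A: metalworking → 09.02; hand-operated → 09.02.02; reconditioned → 09.02.02.01. Scheduled 16%. quota on 09.02.02 exhausted → over-quota 52%; Cassovia agreement on 09.02.02: not wholly obtained. → 52%.
Line B: textile-working → 09.01; hydraulic → 09.01.01; new → 09.01.01.02. Scheduled 12%. Cassovia agreement on 09.02.02: 09.01.01.02 not covered. → 12%.
Line C: metalworking → 09.02; hydraulic → 09.02.03; as parts → 09.02.03.01. Scheduled 3%. Osteria agreement on 09.01.02: 09.02.03.01 not covered. → 3%.
Line D: textile-working → 09.01; pneumatic → 09.01.02; as parts → 09.01.02.01. Scheduled 30%. quota on 09.01.02.01 open → in-quota 3%; Osteria agreement on 09.01.02: CTH not met. → 3%.
Line E: textile-working → 09.01; pneumatic → 09.01.02; new → 09.01.02.02. Scheduled 21%. Osteria agreement on 09.01.02: CTH not met. → 21%.
Sum: 52% + 12% + 3% + 3% + 21% = 91%.

91%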